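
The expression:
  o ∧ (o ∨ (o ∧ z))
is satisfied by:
  {o: True}


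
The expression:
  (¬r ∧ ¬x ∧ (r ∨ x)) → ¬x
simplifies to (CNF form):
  True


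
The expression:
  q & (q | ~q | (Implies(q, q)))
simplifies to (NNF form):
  q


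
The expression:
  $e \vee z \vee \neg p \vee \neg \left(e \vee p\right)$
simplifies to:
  $e \vee z \vee \neg p$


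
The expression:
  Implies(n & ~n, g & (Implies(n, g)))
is always true.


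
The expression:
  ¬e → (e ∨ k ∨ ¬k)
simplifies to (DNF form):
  True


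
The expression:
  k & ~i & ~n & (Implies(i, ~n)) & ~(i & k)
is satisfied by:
  {k: True, n: False, i: False}


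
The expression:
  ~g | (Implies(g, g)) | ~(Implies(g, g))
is always true.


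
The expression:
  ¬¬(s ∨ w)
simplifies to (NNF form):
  s ∨ w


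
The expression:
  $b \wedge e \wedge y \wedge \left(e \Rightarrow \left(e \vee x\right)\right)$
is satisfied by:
  {e: True, b: True, y: True}


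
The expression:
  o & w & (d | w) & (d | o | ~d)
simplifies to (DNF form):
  o & w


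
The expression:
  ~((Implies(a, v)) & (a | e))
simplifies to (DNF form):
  (a & ~v) | (~a & ~e)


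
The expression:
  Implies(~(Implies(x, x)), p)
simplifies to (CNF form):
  True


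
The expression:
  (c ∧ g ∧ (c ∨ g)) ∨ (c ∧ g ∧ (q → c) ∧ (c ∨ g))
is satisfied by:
  {c: True, g: True}


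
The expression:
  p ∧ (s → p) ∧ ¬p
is never true.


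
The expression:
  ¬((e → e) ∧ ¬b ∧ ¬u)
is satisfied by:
  {b: True, u: True}
  {b: True, u: False}
  {u: True, b: False}


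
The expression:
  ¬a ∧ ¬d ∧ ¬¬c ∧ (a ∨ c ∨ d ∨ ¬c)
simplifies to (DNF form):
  c ∧ ¬a ∧ ¬d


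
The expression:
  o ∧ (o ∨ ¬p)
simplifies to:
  o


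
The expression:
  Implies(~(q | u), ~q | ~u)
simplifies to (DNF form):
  True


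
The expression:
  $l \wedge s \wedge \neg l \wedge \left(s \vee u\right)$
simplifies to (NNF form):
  $\text{False}$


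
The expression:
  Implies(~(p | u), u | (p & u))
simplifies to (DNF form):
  p | u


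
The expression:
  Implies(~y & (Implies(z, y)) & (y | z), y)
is always true.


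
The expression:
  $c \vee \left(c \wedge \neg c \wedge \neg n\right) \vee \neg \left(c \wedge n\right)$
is always true.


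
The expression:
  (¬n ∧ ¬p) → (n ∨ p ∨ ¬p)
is always true.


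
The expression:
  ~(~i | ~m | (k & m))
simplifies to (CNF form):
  i & m & ~k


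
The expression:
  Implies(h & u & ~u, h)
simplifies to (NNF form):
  True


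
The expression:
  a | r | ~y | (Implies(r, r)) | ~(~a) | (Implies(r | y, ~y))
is always true.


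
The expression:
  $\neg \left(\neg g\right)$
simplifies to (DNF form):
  $g$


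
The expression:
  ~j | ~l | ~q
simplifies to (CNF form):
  ~j | ~l | ~q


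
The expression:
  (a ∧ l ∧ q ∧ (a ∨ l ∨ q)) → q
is always true.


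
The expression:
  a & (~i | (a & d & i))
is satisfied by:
  {a: True, d: True, i: False}
  {a: True, d: False, i: False}
  {a: True, i: True, d: True}


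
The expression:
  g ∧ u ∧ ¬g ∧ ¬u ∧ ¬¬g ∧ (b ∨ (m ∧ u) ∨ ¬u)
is never true.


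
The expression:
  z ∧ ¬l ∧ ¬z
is never true.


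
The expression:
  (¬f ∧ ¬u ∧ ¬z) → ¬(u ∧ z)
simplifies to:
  True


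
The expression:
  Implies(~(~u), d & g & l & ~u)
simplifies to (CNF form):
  ~u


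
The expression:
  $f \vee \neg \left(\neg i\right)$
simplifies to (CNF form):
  $f \vee i$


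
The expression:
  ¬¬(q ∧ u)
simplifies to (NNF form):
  q ∧ u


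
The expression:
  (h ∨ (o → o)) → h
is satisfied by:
  {h: True}


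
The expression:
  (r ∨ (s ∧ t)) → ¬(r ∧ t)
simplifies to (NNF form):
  ¬r ∨ ¬t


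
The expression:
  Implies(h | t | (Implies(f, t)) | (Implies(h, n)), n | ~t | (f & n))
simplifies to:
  n | ~t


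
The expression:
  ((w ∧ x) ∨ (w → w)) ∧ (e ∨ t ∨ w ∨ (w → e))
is always true.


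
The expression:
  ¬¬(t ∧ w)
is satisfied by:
  {t: True, w: True}


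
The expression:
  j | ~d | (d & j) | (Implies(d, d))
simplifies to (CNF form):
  True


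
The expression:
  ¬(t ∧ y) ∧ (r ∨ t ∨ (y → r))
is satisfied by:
  {r: True, t: False, y: False}
  {t: False, y: False, r: False}
  {r: True, t: True, y: False}
  {t: True, r: False, y: False}
  {y: True, r: True, t: False}


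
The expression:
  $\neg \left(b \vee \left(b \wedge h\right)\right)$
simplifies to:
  $\neg b$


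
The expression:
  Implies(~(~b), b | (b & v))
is always true.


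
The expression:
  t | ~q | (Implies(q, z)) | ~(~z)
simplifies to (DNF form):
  t | z | ~q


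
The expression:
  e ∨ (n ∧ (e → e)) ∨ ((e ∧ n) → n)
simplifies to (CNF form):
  True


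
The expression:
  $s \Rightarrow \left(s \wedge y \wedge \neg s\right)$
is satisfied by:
  {s: False}


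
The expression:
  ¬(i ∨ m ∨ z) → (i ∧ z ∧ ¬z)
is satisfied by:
  {i: True, z: True, m: True}
  {i: True, z: True, m: False}
  {i: True, m: True, z: False}
  {i: True, m: False, z: False}
  {z: True, m: True, i: False}
  {z: True, m: False, i: False}
  {m: True, z: False, i: False}


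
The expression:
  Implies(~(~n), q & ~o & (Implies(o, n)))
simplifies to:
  ~n | (q & ~o)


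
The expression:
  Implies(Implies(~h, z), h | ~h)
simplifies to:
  True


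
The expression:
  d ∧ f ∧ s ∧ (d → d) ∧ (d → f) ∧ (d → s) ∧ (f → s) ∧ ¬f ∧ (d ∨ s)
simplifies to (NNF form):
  False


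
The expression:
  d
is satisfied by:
  {d: True}


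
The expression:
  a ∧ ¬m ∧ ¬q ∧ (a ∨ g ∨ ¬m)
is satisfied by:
  {a: True, q: False, m: False}


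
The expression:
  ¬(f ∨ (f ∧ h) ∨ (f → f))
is never true.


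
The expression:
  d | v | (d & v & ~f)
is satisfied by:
  {d: True, v: True}
  {d: True, v: False}
  {v: True, d: False}


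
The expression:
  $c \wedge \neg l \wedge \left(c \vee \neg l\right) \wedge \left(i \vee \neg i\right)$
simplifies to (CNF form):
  $c \wedge \neg l$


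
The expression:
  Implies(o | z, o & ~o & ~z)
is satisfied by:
  {o: False, z: False}


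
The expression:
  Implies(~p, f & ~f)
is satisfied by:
  {p: True}


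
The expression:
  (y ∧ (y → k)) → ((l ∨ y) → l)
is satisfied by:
  {l: True, k: False, y: False}
  {k: False, y: False, l: False}
  {y: True, l: True, k: False}
  {y: True, k: False, l: False}
  {l: True, k: True, y: False}
  {k: True, l: False, y: False}
  {y: True, k: True, l: True}


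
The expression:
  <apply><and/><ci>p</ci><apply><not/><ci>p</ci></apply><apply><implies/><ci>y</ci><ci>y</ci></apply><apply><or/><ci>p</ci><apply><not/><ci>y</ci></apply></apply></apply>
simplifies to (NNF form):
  <false/>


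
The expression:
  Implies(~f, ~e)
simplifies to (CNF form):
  f | ~e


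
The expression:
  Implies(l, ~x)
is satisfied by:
  {l: False, x: False}
  {x: True, l: False}
  {l: True, x: False}


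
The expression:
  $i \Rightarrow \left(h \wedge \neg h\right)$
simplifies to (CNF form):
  $\neg i$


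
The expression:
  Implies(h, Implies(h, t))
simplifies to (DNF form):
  t | ~h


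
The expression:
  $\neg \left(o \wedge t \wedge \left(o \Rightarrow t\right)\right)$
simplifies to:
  $\neg o \vee \neg t$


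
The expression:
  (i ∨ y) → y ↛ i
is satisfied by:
  {i: False}


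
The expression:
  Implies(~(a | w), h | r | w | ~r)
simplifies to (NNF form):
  True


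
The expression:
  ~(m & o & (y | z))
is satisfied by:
  {y: False, o: False, m: False, z: False}
  {z: True, y: False, o: False, m: False}
  {y: True, z: False, o: False, m: False}
  {z: True, y: True, o: False, m: False}
  {m: True, z: False, y: False, o: False}
  {z: True, m: True, y: False, o: False}
  {m: True, y: True, z: False, o: False}
  {z: True, m: True, y: True, o: False}
  {o: True, m: False, y: False, z: False}
  {o: True, z: True, m: False, y: False}
  {o: True, y: True, m: False, z: False}
  {z: True, o: True, y: True, m: False}
  {o: True, m: True, z: False, y: False}


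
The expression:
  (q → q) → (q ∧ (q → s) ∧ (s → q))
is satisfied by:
  {s: True, q: True}


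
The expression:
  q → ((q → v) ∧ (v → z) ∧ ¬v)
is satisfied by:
  {q: False}


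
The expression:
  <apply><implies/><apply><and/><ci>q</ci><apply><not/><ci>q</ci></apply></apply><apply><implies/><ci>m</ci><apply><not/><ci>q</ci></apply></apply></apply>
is always true.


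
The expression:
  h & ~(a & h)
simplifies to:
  h & ~a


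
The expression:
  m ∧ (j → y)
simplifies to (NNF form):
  m ∧ (y ∨ ¬j)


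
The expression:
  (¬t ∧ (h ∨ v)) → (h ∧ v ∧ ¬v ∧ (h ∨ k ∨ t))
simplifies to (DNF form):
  t ∨ (¬h ∧ ¬v)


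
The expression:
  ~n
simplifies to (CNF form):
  ~n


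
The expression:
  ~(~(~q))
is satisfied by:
  {q: False}


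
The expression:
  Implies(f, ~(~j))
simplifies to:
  j | ~f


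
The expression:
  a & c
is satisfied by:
  {a: True, c: True}


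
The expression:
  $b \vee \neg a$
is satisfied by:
  {b: True, a: False}
  {a: False, b: False}
  {a: True, b: True}


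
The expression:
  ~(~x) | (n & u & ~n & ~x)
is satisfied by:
  {x: True}


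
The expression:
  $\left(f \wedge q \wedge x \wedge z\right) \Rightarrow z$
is always true.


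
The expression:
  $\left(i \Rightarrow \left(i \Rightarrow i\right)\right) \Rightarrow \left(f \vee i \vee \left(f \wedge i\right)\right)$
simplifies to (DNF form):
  $f \vee i$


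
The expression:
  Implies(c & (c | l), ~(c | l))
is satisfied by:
  {c: False}


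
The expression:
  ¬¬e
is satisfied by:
  {e: True}


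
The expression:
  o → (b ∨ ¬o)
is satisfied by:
  {b: True, o: False}
  {o: False, b: False}
  {o: True, b: True}


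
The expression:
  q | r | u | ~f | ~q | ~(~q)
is always true.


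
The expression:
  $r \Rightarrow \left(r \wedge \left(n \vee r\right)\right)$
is always true.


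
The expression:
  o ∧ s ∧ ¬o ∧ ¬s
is never true.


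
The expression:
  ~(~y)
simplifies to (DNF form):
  y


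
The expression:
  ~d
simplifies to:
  ~d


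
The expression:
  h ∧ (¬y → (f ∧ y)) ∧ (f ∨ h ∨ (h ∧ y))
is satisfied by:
  {h: True, y: True}


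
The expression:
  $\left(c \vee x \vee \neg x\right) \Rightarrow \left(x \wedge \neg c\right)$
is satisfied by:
  {x: True, c: False}


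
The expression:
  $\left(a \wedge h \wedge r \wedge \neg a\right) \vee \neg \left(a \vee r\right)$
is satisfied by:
  {r: False, a: False}


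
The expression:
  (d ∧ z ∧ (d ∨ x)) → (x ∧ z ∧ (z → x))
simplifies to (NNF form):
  x ∨ ¬d ∨ ¬z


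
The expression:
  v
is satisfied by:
  {v: True}


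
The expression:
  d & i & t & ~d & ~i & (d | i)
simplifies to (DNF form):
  False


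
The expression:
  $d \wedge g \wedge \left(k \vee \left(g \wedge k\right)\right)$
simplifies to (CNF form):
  $d \wedge g \wedge k$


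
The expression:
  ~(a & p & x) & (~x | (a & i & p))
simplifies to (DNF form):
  ~x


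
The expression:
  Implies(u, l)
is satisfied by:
  {l: True, u: False}
  {u: False, l: False}
  {u: True, l: True}


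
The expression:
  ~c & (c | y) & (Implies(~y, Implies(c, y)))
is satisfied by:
  {y: True, c: False}


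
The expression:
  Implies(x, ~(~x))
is always true.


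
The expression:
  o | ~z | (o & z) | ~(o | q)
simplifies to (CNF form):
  o | ~q | ~z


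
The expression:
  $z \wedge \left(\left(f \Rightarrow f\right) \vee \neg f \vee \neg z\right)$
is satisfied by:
  {z: True}


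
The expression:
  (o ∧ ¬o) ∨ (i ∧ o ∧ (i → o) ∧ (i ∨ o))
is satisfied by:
  {i: True, o: True}


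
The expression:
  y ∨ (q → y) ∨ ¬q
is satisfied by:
  {y: True, q: False}
  {q: False, y: False}
  {q: True, y: True}


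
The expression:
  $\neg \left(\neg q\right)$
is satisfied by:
  {q: True}


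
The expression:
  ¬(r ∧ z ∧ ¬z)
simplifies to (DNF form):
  True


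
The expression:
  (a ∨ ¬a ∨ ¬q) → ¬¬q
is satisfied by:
  {q: True}


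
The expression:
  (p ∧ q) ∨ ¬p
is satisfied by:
  {q: True, p: False}
  {p: False, q: False}
  {p: True, q: True}


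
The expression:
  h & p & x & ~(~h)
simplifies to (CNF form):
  h & p & x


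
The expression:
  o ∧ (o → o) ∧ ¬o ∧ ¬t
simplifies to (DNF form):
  False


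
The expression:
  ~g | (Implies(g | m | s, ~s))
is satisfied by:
  {s: False, g: False}
  {g: True, s: False}
  {s: True, g: False}


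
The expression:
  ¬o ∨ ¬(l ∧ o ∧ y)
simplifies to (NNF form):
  ¬l ∨ ¬o ∨ ¬y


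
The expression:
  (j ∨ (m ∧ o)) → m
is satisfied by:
  {m: True, j: False}
  {j: False, m: False}
  {j: True, m: True}


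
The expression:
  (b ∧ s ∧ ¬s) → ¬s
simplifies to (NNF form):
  True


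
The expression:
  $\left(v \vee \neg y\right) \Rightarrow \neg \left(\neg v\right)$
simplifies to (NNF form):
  $v \vee y$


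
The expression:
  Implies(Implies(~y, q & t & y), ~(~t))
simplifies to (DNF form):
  t | ~y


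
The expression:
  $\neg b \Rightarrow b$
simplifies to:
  $b$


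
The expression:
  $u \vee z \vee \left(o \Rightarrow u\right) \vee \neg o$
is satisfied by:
  {z: True, u: True, o: False}
  {z: True, o: False, u: False}
  {u: True, o: False, z: False}
  {u: False, o: False, z: False}
  {z: True, u: True, o: True}
  {z: True, o: True, u: False}
  {u: True, o: True, z: False}


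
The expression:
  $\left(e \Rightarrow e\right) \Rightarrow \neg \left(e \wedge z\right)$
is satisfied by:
  {e: False, z: False}
  {z: True, e: False}
  {e: True, z: False}


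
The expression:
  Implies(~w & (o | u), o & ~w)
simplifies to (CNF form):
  o | w | ~u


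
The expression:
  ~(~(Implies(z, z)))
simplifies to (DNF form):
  True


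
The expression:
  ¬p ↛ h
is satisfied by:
  {h: True, p: False}
  {p: False, h: False}
  {p: True, h: True}


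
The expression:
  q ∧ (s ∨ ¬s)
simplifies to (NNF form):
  q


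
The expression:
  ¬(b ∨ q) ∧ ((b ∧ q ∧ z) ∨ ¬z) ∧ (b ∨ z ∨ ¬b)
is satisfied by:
  {q: False, z: False, b: False}


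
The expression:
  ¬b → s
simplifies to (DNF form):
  b ∨ s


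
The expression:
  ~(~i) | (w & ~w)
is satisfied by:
  {i: True}


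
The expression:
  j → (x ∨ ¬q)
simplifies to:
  x ∨ ¬j ∨ ¬q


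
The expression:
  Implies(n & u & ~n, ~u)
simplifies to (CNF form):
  True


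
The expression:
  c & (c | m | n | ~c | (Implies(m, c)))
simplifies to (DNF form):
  c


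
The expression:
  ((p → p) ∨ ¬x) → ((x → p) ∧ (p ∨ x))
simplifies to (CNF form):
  p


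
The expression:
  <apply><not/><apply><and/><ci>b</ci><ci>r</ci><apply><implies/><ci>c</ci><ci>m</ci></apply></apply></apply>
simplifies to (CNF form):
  <apply><and/><apply><or/><ci>c</ci><apply><not/><ci>b</ci></apply><apply><not/><ci>r</ci></apply></apply><apply><or/><apply><not/><ci>b</ci></apply><apply><not/><ci>m</ci></apply><apply><not/><ci>r</ci></apply></apply></apply>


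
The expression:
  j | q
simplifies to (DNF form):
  j | q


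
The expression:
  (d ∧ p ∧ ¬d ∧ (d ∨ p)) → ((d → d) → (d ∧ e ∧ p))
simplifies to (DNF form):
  True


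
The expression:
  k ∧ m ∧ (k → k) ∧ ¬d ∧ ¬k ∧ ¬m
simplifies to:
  False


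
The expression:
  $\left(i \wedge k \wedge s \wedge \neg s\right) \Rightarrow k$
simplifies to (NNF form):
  $\text{True}$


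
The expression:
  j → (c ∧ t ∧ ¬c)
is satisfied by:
  {j: False}


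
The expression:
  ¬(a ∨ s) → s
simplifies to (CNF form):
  a ∨ s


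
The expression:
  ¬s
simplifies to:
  ¬s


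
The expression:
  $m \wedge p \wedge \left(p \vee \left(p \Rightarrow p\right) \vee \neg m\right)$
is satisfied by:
  {m: True, p: True}


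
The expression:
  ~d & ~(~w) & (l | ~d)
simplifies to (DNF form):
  w & ~d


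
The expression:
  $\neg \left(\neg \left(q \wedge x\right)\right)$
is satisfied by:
  {x: True, q: True}


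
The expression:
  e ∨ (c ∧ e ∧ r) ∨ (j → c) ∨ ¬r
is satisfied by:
  {c: True, e: True, r: False, j: False}
  {c: True, e: False, r: False, j: False}
  {e: True, j: False, c: False, r: False}
  {j: False, e: False, c: False, r: False}
  {j: True, c: True, e: True, r: False}
  {j: True, c: True, e: False, r: False}
  {j: True, e: True, c: False, r: False}
  {j: True, e: False, c: False, r: False}
  {r: True, c: True, e: True, j: False}
  {r: True, c: True, e: False, j: False}
  {r: True, e: True, c: False, j: False}
  {r: True, e: False, c: False, j: False}
  {j: True, r: True, c: True, e: True}
  {j: True, r: True, c: True, e: False}
  {j: True, r: True, e: True, c: False}


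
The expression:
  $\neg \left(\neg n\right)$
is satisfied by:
  {n: True}


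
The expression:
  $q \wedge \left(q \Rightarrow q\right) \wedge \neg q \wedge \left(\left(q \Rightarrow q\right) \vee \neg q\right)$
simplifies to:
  $\text{False}$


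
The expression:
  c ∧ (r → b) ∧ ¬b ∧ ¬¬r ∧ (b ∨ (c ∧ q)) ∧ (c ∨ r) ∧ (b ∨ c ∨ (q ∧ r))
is never true.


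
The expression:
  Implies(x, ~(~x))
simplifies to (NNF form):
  True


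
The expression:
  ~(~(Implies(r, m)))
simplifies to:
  m | ~r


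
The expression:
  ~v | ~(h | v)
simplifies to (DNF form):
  ~v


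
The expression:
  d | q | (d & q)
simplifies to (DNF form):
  d | q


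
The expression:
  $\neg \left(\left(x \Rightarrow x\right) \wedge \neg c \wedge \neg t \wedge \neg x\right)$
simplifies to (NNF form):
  $c \vee t \vee x$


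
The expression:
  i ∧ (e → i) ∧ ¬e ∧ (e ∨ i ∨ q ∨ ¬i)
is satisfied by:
  {i: True, e: False}


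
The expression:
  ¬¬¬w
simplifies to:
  ¬w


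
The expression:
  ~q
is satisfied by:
  {q: False}


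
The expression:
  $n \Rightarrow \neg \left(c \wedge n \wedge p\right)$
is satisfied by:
  {p: False, c: False, n: False}
  {n: True, p: False, c: False}
  {c: True, p: False, n: False}
  {n: True, c: True, p: False}
  {p: True, n: False, c: False}
  {n: True, p: True, c: False}
  {c: True, p: True, n: False}


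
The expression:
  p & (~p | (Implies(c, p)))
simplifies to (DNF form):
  p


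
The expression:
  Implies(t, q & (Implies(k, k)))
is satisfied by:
  {q: True, t: False}
  {t: False, q: False}
  {t: True, q: True}


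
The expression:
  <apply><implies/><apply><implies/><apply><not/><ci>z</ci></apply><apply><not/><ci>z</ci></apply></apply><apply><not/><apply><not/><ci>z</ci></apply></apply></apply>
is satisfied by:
  {z: True}


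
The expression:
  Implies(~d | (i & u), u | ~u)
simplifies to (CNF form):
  True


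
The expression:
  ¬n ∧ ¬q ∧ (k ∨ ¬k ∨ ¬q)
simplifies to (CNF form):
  ¬n ∧ ¬q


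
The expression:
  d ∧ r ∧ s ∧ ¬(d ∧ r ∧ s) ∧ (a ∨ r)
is never true.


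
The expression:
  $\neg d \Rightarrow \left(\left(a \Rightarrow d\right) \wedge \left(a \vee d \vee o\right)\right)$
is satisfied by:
  {d: True, o: True, a: False}
  {d: True, o: False, a: False}
  {a: True, d: True, o: True}
  {a: True, d: True, o: False}
  {o: True, a: False, d: False}


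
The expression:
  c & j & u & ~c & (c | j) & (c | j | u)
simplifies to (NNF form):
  False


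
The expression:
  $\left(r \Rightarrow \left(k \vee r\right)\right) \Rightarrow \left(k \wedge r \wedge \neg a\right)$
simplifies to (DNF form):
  $k \wedge r \wedge \neg a$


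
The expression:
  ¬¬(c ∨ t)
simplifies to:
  c ∨ t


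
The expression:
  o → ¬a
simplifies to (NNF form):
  ¬a ∨ ¬o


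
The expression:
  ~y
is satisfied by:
  {y: False}


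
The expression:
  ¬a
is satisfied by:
  {a: False}


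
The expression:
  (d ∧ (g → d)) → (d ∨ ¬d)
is always true.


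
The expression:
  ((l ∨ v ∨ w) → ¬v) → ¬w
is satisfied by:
  {v: True, w: False}
  {w: False, v: False}
  {w: True, v: True}


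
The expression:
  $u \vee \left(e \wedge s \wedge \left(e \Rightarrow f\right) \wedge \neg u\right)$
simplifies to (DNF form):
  $u \vee \left(e \wedge f \wedge s\right)$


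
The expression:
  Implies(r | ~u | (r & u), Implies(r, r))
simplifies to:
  True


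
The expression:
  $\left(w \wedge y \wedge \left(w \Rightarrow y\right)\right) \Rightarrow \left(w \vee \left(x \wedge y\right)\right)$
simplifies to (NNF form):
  $\text{True}$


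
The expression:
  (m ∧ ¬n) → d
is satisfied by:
  {n: True, d: True, m: False}
  {n: True, m: False, d: False}
  {d: True, m: False, n: False}
  {d: False, m: False, n: False}
  {n: True, d: True, m: True}
  {n: True, m: True, d: False}
  {d: True, m: True, n: False}


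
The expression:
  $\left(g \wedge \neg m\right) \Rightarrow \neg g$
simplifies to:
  $m \vee \neg g$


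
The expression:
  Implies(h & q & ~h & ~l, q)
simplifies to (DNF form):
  True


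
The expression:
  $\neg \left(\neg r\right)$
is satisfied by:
  {r: True}


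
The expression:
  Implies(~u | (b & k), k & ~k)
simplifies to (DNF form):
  (u & ~b) | (u & ~k)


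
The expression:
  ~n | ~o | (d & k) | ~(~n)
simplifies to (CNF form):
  True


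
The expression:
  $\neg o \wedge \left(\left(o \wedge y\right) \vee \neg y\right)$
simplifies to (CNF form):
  $\neg o \wedge \neg y$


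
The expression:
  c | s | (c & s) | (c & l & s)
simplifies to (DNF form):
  c | s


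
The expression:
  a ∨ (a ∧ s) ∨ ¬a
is always true.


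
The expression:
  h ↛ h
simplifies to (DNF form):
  False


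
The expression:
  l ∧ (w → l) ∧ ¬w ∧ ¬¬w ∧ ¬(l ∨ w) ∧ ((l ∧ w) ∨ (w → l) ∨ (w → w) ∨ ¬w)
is never true.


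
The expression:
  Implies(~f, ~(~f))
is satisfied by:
  {f: True}


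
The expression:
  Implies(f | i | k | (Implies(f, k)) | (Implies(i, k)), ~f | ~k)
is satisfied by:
  {k: False, f: False}
  {f: True, k: False}
  {k: True, f: False}


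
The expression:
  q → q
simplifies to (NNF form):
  True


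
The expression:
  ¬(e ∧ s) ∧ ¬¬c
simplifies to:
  c ∧ (¬e ∨ ¬s)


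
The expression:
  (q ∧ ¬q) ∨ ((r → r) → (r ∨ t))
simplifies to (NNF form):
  r ∨ t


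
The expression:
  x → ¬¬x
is always true.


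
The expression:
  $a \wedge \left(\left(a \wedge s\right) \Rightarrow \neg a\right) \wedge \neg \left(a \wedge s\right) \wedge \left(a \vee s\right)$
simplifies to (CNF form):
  $a \wedge \neg s$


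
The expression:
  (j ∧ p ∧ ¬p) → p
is always true.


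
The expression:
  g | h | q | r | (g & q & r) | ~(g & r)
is always true.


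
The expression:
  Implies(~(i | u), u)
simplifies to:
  i | u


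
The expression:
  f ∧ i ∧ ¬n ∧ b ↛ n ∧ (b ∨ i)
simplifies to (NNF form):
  b ∧ f ∧ i ∧ ¬n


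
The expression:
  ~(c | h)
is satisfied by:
  {h: False, c: False}


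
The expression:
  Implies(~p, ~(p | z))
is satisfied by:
  {p: True, z: False}
  {z: False, p: False}
  {z: True, p: True}


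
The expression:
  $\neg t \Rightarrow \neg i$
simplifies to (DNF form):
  $t \vee \neg i$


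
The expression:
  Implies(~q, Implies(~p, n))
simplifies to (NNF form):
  n | p | q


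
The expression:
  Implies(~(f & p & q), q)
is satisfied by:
  {q: True}


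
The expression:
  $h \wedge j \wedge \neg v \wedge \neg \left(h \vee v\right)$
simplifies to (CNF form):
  $\text{False}$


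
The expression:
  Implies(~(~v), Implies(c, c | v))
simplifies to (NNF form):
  True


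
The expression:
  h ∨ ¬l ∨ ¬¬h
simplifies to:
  h ∨ ¬l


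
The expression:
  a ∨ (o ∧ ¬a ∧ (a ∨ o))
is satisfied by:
  {a: True, o: True}
  {a: True, o: False}
  {o: True, a: False}


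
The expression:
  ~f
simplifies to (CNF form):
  ~f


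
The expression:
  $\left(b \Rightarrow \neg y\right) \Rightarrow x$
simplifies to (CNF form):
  $\left(b \vee x\right) \wedge \left(x \vee y\right)$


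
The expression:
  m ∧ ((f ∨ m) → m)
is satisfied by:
  {m: True}


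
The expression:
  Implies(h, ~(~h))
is always true.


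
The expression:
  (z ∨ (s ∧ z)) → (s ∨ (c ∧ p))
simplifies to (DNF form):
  s ∨ (c ∧ p) ∨ ¬z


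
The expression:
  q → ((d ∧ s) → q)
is always true.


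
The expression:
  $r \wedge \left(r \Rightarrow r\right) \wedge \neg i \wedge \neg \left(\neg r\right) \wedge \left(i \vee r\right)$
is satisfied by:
  {r: True, i: False}


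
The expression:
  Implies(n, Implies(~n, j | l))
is always true.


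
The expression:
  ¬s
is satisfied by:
  {s: False}


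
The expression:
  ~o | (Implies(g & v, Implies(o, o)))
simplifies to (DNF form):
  True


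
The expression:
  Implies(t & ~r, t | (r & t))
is always true.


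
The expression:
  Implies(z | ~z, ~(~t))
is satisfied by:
  {t: True}


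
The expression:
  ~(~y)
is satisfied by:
  {y: True}


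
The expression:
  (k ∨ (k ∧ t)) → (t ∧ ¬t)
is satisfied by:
  {k: False}


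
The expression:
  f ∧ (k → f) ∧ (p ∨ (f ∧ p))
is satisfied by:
  {p: True, f: True}


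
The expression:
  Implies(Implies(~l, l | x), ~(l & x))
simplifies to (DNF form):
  ~l | ~x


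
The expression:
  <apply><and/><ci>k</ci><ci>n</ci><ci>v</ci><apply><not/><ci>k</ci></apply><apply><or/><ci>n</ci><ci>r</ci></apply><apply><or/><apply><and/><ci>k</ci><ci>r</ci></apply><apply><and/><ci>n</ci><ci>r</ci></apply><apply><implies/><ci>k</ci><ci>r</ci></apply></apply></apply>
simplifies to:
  <false/>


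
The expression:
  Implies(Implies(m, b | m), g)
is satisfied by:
  {g: True}


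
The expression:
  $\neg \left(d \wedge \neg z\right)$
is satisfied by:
  {z: True, d: False}
  {d: False, z: False}
  {d: True, z: True}


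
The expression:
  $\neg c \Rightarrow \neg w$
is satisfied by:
  {c: True, w: False}
  {w: False, c: False}
  {w: True, c: True}


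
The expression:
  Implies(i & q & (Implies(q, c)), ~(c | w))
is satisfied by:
  {c: False, q: False, i: False}
  {i: True, c: False, q: False}
  {q: True, c: False, i: False}
  {i: True, q: True, c: False}
  {c: True, i: False, q: False}
  {i: True, c: True, q: False}
  {q: True, c: True, i: False}


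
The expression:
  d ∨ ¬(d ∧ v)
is always true.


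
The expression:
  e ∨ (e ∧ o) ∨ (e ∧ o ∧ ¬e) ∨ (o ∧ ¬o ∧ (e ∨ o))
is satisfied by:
  {e: True}


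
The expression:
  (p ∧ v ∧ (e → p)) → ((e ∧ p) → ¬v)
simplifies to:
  ¬e ∨ ¬p ∨ ¬v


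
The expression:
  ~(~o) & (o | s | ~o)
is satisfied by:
  {o: True}


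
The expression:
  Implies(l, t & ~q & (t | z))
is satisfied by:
  {t: True, l: False, q: False}
  {t: False, l: False, q: False}
  {q: True, t: True, l: False}
  {q: True, t: False, l: False}
  {l: True, t: True, q: False}


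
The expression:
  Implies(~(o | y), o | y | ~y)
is always true.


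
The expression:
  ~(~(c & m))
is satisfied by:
  {c: True, m: True}


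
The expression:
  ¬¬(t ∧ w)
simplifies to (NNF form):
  t ∧ w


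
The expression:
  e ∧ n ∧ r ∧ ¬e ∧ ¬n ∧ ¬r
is never true.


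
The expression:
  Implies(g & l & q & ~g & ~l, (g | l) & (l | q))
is always true.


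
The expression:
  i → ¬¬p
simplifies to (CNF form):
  p ∨ ¬i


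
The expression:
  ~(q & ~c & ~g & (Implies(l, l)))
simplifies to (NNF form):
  c | g | ~q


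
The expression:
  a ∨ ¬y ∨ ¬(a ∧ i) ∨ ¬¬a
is always true.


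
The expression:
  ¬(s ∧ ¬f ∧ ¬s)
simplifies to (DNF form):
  True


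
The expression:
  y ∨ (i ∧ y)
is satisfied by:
  {y: True}


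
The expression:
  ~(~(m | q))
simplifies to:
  m | q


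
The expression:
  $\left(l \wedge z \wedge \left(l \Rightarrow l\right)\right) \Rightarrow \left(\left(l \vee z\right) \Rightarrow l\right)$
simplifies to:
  $\text{True}$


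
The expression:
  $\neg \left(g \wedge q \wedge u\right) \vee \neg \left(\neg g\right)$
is always true.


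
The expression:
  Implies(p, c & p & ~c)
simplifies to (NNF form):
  ~p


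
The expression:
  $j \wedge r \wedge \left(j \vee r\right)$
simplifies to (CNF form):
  $j \wedge r$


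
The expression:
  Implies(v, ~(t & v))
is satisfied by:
  {v: False, t: False}
  {t: True, v: False}
  {v: True, t: False}


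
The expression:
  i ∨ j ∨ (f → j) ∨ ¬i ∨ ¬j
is always true.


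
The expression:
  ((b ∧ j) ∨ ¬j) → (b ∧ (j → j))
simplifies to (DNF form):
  b ∨ j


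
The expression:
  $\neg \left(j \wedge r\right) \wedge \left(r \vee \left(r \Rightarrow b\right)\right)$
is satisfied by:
  {r: False, j: False}
  {j: True, r: False}
  {r: True, j: False}


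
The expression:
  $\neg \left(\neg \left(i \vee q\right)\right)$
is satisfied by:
  {i: True, q: True}
  {i: True, q: False}
  {q: True, i: False}


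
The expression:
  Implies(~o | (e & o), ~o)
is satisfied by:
  {e: False, o: False}
  {o: True, e: False}
  {e: True, o: False}


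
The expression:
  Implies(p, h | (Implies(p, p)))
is always true.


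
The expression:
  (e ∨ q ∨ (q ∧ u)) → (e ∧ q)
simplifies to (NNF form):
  (e ∧ q) ∨ (¬e ∧ ¬q)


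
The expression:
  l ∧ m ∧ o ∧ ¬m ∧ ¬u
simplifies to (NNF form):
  False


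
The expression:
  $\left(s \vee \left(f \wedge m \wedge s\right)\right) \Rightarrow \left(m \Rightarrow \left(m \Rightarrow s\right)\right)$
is always true.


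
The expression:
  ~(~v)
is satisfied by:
  {v: True}


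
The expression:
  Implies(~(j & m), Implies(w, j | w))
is always true.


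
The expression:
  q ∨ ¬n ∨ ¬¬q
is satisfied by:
  {q: True, n: False}
  {n: False, q: False}
  {n: True, q: True}


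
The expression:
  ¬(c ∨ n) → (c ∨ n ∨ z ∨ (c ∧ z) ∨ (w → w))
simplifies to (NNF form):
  True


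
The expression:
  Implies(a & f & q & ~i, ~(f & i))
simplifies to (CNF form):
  True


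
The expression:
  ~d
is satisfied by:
  {d: False}


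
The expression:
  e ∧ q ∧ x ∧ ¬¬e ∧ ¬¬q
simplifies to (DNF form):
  e ∧ q ∧ x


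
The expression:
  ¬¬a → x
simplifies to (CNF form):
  x ∨ ¬a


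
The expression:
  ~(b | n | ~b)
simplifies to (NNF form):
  False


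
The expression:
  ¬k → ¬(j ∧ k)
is always true.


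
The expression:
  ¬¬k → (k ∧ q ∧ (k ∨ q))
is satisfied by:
  {q: True, k: False}
  {k: False, q: False}
  {k: True, q: True}


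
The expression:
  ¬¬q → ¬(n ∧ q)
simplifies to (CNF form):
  ¬n ∨ ¬q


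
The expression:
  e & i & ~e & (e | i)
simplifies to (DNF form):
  False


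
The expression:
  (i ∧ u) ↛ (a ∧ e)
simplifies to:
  i ∧ u ∧ (¬a ∨ ¬e)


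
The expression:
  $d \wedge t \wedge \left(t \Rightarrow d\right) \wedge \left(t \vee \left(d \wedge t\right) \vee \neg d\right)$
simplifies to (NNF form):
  $d \wedge t$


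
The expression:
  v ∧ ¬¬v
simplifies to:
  v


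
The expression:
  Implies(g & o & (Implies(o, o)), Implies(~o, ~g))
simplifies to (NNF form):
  True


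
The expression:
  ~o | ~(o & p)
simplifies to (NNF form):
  ~o | ~p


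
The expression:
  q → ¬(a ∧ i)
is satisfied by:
  {q: False, a: False, i: False}
  {i: True, q: False, a: False}
  {a: True, q: False, i: False}
  {i: True, a: True, q: False}
  {q: True, i: False, a: False}
  {i: True, q: True, a: False}
  {a: True, q: True, i: False}


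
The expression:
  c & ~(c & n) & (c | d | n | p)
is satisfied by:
  {c: True, n: False}


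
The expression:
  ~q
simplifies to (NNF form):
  ~q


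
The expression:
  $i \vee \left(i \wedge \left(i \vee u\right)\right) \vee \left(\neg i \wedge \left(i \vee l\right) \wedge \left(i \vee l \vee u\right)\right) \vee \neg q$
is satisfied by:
  {i: True, l: True, q: False}
  {i: True, l: False, q: False}
  {l: True, i: False, q: False}
  {i: False, l: False, q: False}
  {q: True, i: True, l: True}
  {q: True, i: True, l: False}
  {q: True, l: True, i: False}


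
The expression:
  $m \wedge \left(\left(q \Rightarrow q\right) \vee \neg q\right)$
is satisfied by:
  {m: True}


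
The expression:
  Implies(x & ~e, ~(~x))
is always true.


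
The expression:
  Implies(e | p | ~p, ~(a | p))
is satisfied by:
  {p: False, a: False}


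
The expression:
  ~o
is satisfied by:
  {o: False}


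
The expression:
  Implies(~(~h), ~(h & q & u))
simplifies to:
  ~h | ~q | ~u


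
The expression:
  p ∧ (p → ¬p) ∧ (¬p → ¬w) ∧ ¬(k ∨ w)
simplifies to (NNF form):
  False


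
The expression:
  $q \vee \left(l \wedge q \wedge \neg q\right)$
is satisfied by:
  {q: True}


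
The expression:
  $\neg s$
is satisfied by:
  {s: False}


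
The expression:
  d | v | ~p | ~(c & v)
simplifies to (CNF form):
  True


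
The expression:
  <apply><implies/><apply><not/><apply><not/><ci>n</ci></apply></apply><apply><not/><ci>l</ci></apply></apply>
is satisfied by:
  {l: False, n: False}
  {n: True, l: False}
  {l: True, n: False}


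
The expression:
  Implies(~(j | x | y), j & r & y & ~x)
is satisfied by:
  {j: True, y: True, x: True}
  {j: True, y: True, x: False}
  {j: True, x: True, y: False}
  {j: True, x: False, y: False}
  {y: True, x: True, j: False}
  {y: True, x: False, j: False}
  {x: True, y: False, j: False}


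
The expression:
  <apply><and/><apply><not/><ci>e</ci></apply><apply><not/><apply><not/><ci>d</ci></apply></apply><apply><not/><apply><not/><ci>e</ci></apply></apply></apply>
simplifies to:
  <false/>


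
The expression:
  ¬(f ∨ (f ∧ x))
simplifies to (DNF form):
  ¬f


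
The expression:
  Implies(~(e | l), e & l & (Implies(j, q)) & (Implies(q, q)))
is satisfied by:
  {l: True, e: True}
  {l: True, e: False}
  {e: True, l: False}


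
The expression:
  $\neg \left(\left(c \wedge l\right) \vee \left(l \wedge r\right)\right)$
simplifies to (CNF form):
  $\left(\neg c \vee \neg l\right) \wedge \left(\neg l \vee \neg r\right)$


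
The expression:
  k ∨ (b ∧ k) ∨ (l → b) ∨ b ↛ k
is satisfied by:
  {b: True, k: True, l: False}
  {b: True, l: False, k: False}
  {k: True, l: False, b: False}
  {k: False, l: False, b: False}
  {b: True, k: True, l: True}
  {b: True, l: True, k: False}
  {k: True, l: True, b: False}


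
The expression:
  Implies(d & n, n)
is always true.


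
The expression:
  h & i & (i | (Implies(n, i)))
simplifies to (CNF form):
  h & i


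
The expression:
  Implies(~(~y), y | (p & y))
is always true.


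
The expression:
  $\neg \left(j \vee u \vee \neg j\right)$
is never true.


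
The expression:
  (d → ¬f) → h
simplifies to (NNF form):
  h ∨ (d ∧ f)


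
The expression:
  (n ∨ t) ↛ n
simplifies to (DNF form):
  t ∧ ¬n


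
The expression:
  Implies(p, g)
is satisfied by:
  {g: True, p: False}
  {p: False, g: False}
  {p: True, g: True}


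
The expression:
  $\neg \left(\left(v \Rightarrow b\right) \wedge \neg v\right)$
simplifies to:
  $v$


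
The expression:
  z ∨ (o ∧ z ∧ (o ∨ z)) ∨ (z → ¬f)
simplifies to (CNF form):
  True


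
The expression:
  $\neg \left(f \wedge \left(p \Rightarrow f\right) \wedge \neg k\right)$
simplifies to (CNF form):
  $k \vee \neg f$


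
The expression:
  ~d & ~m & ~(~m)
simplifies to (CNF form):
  False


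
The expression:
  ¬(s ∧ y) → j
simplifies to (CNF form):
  (j ∨ s) ∧ (j ∨ y)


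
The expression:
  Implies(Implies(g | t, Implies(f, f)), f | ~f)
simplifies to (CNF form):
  True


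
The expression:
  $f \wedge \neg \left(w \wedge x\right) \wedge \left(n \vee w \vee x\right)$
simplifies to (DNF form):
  $\left(f \wedge n \wedge \neg w\right) \vee \left(f \wedge n \wedge \neg x\right) \vee \left(f \wedge w \wedge \neg w\right) \vee \left(f \wedge w \wedge \neg x\right) \vee \left(f \wedge x \wedge \neg w\right) \vee \left(f \wedge x \wedge \neg x\right)$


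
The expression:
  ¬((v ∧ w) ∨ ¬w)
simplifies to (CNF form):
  w ∧ ¬v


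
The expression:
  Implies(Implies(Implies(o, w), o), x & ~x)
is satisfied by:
  {o: False}


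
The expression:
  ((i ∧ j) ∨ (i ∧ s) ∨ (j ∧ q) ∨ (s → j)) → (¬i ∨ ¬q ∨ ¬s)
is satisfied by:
  {s: False, q: False, i: False}
  {i: True, s: False, q: False}
  {q: True, s: False, i: False}
  {i: True, q: True, s: False}
  {s: True, i: False, q: False}
  {i: True, s: True, q: False}
  {q: True, s: True, i: False}


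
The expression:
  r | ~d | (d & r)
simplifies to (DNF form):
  r | ~d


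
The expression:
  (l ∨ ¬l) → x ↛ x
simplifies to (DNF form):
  False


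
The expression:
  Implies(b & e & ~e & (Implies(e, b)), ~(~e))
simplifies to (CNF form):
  True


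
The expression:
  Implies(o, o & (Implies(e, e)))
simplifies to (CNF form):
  True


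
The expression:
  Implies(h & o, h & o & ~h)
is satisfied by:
  {h: False, o: False}
  {o: True, h: False}
  {h: True, o: False}


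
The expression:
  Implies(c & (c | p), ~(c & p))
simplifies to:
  ~c | ~p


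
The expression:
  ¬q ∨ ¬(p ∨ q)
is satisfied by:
  {q: False}


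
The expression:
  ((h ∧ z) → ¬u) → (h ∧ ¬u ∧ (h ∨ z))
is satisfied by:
  {h: True, z: True, u: False}
  {h: True, u: False, z: False}
  {h: True, z: True, u: True}


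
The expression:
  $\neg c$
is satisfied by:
  {c: False}


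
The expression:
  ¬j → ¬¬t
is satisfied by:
  {t: True, j: True}
  {t: True, j: False}
  {j: True, t: False}


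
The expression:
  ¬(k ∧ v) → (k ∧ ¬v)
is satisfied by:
  {k: True}


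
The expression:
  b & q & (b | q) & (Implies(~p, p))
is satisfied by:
  {p: True, b: True, q: True}


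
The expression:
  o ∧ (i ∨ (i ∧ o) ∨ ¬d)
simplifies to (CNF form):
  o ∧ (i ∨ ¬d)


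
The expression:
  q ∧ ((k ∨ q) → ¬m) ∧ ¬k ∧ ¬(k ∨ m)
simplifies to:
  q ∧ ¬k ∧ ¬m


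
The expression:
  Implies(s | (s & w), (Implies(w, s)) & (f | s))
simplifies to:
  True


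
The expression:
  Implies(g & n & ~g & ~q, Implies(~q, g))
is always true.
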